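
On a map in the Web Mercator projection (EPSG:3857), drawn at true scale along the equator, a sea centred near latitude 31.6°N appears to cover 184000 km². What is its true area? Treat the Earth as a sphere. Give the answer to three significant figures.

Mercator is conformal, so the point scale is isotropic: h = k = sec φ = 1/cos φ.
Areal scale = k² = sec²φ = 1/cos²(31.6°) = 1/0.8517² = 1.378.
True area = apparent / (areal scale) = 184000 / 1.378 ≈ 133000 km².

133000 km²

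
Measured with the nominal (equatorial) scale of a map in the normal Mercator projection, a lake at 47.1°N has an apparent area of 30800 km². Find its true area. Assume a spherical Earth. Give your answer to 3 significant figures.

For Mercator, h = k = sec φ (a conformal cylindrical projection has a single point scale, 1/cos φ).
Areal scale = k² = sec²φ = 1/cos²(47.1°) = 1/0.6807² = 2.158.
True area = apparent / (areal scale) = 30800 / 2.158 ≈ 14300 km².

14300 km²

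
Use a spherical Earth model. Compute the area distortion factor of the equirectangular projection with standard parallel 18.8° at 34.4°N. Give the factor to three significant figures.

In the equirectangular projection with standard parallel φ₀ = 18.8° (x = Rλ cos φ₀, y = Rφ), meridians are true-scale (h = 1) and the parallel scale is k = cos φ₀ / cos φ.
Areal scale = h·k = 1 × cos φ₀ / cos φ; at 34.4°, h = 1.000, k = 1.147, so h·k = 1.147.

1.15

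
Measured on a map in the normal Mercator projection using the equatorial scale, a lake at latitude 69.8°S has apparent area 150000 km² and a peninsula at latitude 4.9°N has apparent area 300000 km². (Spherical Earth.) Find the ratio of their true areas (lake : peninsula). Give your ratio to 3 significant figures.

Since Mercator area scale is 1/cos²φ, the true area equals the apparent area multiplied by cos²φ.
True area of lake: 150000 × cos²(69.8°) = 150000 × 0.1192 = 17880 km².
True area of peninsula: 300000 × cos²(4.9°) = 300000 × 0.9927 = 297800 km².
Ratio = 17880 / 297800 ≈ 0.0601.

0.0601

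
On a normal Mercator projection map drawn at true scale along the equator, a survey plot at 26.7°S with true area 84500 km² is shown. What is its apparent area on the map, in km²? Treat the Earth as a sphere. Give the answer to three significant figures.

For Mercator, h = k = sec φ (a conformal cylindrical projection has a single point scale, 1/cos φ).
Areal scale = k² = sec²φ = 1/cos²(26.7°) = 1/0.8934² = 1.253.
Apparent area = 84500 × 1.253 ≈ 106000 km².

106000 km²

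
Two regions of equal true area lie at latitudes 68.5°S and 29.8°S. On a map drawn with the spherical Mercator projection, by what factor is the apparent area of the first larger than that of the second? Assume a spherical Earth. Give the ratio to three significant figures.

On Mercator, area is exaggerated by sec²φ = 1/cos²φ.
At 68.5°: sec²(68.5°) = 1/0.3665² = 7.445.
At 29.8°: sec²(29.8°) = 1/0.8678² = 1.328.
Ratio = 7.445/1.328 = cos²(29.8°)/cos²(68.5°) ≈ 5.61.

5.61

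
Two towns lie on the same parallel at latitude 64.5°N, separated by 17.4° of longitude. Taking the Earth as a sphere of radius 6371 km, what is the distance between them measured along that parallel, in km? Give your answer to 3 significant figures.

833 km

Arc length along a parallel = R cos φ · Δλ (with Δλ in radians).
= 6371 × cos 64.5° × (17.4° × π/180) = 6371 × 0.4305 × 0.3037 ≈ 833 km.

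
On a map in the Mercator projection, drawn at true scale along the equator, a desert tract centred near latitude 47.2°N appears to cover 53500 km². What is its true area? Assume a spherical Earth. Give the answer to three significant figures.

For Mercator, h = k = sec φ (a conformal cylindrical projection has a single point scale, 1/cos φ).
Areal scale = k² = sec²φ = 1/cos²(47.2°) = 1/0.6794² = 2.166.
True area = apparent / (areal scale) = 53500 / 2.166 ≈ 24700 km².

24700 km²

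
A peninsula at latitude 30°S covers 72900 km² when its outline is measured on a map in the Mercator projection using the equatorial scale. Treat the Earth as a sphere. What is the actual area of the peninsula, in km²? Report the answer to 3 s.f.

54700 km²

Mercator is conformal, so the point scale is isotropic: h = k = sec φ = 1/cos φ.
Areal scale = k² = sec²φ = 1/cos²(30°) = 1/0.8660² = 1.333.
True area = apparent / (areal scale) = 72900 / 1.333 ≈ 54700 km².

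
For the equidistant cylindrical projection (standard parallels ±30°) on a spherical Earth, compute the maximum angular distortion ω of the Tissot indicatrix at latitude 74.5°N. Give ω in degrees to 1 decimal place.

With standard parallel φ₀ = 30°, the equirectangular projection gives x = Rλ cos φ₀, y = Rφ, so h = 1 and k = cos 30° / cos φ.
At 74.5°: h = 1.000, k = 3.241; principal scales a = 3.241, b = 1.000.
sin(ω/2) = (a − b)/(a + b) = 2.241/4.241 = 0.5284, so ω = 2 arcsin(0.5284) ≈ 63.8°.

63.8°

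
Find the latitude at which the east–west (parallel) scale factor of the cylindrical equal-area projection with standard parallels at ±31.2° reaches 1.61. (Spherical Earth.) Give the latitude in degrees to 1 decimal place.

Cylindrical equal-area (φ₀ = 31.2°): h = cos φ / cos 31.2° along meridians, k = cos 31.2° / cos φ along parallels; h·k = 1.
k = cos φ₀ / cos φ = 1.61  ⇒  cos φ = cos 31.2° / 1.61 = 0.5313.
φ = arccos(0.5313) ≈ 57.9°.

57.9°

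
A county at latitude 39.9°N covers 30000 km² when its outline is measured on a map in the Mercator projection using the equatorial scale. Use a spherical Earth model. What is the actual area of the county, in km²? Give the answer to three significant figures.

Mercator is conformal, so the point scale is isotropic: h = k = sec φ = 1/cos φ.
Areal scale = k² = sec²φ = 1/cos²(39.9°) = 1/0.7672² = 1.699.
True area = apparent / (areal scale) = 30000 / 1.699 ≈ 17700 km².

17700 km²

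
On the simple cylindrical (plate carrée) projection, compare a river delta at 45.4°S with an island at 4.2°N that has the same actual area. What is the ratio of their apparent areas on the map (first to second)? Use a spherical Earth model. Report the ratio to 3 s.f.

For the equirectangular projection with φ₀ = 0 (plate carrée), h = 1 along meridians and k = sec φ along parallels.
Areal scale at 45.4°: h·k = 1.000 × 1.424 = 1.424.
Areal scale at 4.2°: h·k = 1.000 × 1.003 = 1.003.
Ratio = 1.424/1.003 ≈ 1.42.

1.42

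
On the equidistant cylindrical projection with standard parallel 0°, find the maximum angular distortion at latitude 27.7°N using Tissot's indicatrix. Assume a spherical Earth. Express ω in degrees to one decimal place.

7.0°

For the equirectangular projection with φ₀ = 0 (plate carrée), h = 1 along meridians and k = sec φ along parallels.
At 27.7°: h = 1.000, k = 1.129; principal scales a = 1.129, b = 1.000.
sin(ω/2) = (a − b)/(a + b) = 0.1294/2.129 = 0.06079, so ω = 2 arcsin(0.06079) ≈ 7.0°.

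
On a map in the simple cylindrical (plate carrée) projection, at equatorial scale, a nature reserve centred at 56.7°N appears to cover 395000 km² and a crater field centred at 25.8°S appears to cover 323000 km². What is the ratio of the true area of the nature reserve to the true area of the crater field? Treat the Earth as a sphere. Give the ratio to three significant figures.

On the plate carrée, areal scale = h·k = 1 × sec φ, so true area = apparent × cos φ.
True area of nature reserve: 395000 × cos(56.7°) = 395000 × 0.5490 = 216900 km².
True area of crater field: 323000 × cos(25.8°) = 323000 × 0.9003 = 290800 km².
Ratio = 216900 / 290800 ≈ 0.746.

0.746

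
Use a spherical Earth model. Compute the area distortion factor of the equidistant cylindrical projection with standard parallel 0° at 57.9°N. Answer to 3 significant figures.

For the equirectangular projection with φ₀ = 0 (plate carrée), h = 1 along meridians and k = sec φ along parallels.
Areal scale = h·k = 1 × sec φ; at 57.9°, h = 1.000, k = 1.882, so h·k = 1.882.

1.88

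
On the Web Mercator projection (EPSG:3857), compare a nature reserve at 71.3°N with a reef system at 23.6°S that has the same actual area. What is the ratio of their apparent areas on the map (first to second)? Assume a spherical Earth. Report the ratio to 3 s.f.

8.17

Mercator areal scale is sec²φ.
At 71.3°: sec²(71.3°) = 1/0.3206² = 9.728.
At 23.6°: sec²(23.6°) = 1/0.9164² = 1.191.
Ratio = 9.728/1.191 = cos²(23.6°)/cos²(71.3°) ≈ 8.17.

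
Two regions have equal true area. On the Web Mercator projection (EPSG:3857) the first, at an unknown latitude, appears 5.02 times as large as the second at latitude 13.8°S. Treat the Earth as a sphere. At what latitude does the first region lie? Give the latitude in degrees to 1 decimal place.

On Mercator, (apparent₁)/(apparent₂) = sec²φ₁ / sec²φ₂ when true areas are equal.
cos²φ₂ / cos²φ₁ = 5.02  ⇒  cos φ₁ = cos 13.8° / √5.02 = 0.9711/2.241 = 0.4334.
φ₁ = arccos(0.4334) ≈ 64.3°.

64.3°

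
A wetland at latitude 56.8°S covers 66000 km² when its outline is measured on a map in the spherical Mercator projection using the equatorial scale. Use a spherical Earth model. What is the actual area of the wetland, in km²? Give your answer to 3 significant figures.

19800 km²

Mercator is conformal, so the point scale is isotropic: h = k = sec φ = 1/cos φ.
Areal scale = k² = sec²φ = 1/cos²(56.8°) = 1/0.5476² = 3.335.
True area = apparent / (areal scale) = 66000 / 3.335 ≈ 19800 km².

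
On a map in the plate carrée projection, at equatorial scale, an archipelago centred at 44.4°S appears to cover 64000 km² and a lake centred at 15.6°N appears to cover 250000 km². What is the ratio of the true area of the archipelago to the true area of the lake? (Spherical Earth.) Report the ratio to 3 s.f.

On the plate carrée, areal scale = h·k = 1 × sec φ, so true area = apparent × cos φ.
True area of archipelago: 64000 × cos(44.4°) = 64000 × 0.7145 = 45730 km².
True area of lake: 250000 × cos(15.6°) = 250000 × 0.9632 = 240800 km².
Ratio = 45730 / 240800 ≈ 0.190.

0.190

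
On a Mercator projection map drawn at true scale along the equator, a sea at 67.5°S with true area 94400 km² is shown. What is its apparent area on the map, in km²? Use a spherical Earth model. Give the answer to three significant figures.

645000 km²

Mercator is conformal, so the point scale is isotropic: h = k = sec φ = 1/cos φ.
Areal scale = k² = sec²φ = 1/cos²(67.5°) = 1/0.3827² = 6.828.
Apparent area = 94400 × 6.828 ≈ 645000 km².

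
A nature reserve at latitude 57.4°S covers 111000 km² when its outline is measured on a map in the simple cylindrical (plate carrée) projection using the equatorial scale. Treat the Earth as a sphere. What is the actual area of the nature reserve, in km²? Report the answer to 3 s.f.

Plate carrée maps x = Rλ, y = Rφ. The meridian scale is h = 1 and the parallel scale is k = 1/cos φ = sec φ.
Areal scale = h·k = 1 × sec φ; at 57.4°, h = 1.000, k = 1.856, so h·k = 1.856.
True area = apparent / (areal scale) = 111000 / 1.856 ≈ 59800 km².

59800 km²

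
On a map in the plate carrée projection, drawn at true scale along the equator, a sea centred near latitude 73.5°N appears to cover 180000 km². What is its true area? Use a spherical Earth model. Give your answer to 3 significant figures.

In the plate carrée (x = Rλ, y = Rφ), meridians are true-scale (h = 1) and parallels are stretched by k = sec φ.
Areal scale = h·k = 1 × sec φ; at 73.5°, h = 1.000, k = 3.521, so h·k = 3.521.
True area = apparent / (areal scale) = 180000 / 3.521 ≈ 51100 km².

51100 km²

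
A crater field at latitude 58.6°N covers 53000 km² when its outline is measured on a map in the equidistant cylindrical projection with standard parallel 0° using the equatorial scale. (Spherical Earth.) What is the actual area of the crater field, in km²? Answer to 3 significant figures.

For the equirectangular projection with φ₀ = 0 (plate carrée), h = 1 along meridians and k = sec φ along parallels.
Areal scale = h·k = 1 × sec φ; at 58.6°, h = 1.000, k = 1.919, so h·k = 1.919.
True area = apparent / (areal scale) = 53000 / 1.919 ≈ 27600 km².

27600 km²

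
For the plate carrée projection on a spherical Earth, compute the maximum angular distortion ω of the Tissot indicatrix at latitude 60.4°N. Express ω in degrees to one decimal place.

39.6°

For the equirectangular projection with φ₀ = 0 (plate carrée), h = 1 along meridians and k = sec φ along parallels.
At 60.4°: h = 1.000, k = 2.025; principal scales a = 2.025, b = 1.000.
sin(ω/2) = (a − b)/(a + b) = 1.025/3.025 = 0.3387, so ω = 2 arcsin(0.3387) ≈ 39.6°.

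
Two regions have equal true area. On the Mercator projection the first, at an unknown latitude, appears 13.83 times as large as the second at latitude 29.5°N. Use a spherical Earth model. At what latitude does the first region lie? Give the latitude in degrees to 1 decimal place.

76.5°

On Mercator, (apparent₁)/(apparent₂) = sec²φ₁ / sec²φ₂ when true areas are equal.
cos²φ₂ / cos²φ₁ = 13.83  ⇒  cos φ₁ = cos 29.5° / √13.83 = 0.8704/3.719 = 0.2340.
φ₁ = arccos(0.2340) ≈ 76.5°.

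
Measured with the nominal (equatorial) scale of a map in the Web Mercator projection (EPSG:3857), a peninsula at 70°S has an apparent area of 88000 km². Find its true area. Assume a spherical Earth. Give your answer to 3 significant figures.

10300 km²

Mercator is conformal, so the point scale is isotropic: h = k = sec φ = 1/cos φ.
Areal scale = k² = sec²φ = 1/cos²(70°) = 1/0.3420² = 8.549.
True area = apparent / (areal scale) = 88000 / 8.549 ≈ 10300 km².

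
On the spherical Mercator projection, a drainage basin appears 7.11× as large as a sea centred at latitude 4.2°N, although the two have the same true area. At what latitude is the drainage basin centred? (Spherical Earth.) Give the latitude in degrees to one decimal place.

On Mercator, (apparent₁)/(apparent₂) = sec²φ₁ / sec²φ₂ when true areas are equal.
cos²φ₂ / cos²φ₁ = 7.11  ⇒  cos φ₁ = cos 4.2° / √7.11 = 0.9973/2.666 = 0.3740.
φ₁ = arccos(0.3740) ≈ 68.0°.

68.0°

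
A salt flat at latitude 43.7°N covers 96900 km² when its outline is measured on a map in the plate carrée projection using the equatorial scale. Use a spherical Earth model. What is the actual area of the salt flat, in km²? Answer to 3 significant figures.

70100 km²

For the equirectangular projection with φ₀ = 0 (plate carrée), h = 1 along meridians and k = sec φ along parallels.
Areal scale = h·k = 1 × sec φ; at 43.7°, h = 1.000, k = 1.383, so h·k = 1.383.
True area = apparent / (areal scale) = 96900 / 1.383 ≈ 70100 km².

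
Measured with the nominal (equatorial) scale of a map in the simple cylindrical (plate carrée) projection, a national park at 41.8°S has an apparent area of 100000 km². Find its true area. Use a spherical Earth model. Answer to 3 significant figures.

74500 km²

For the equirectangular projection with φ₀ = 0 (plate carrée), h = 1 along meridians and k = sec φ along parallels.
Areal scale = h·k = 1 × sec φ; at 41.8°, h = 1.000, k = 1.341, so h·k = 1.341.
True area = apparent / (areal scale) = 100000 / 1.341 ≈ 74500 km².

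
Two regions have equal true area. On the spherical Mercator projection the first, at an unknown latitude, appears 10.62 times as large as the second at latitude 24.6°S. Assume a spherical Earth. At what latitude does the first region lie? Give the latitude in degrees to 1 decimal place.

73.8°

On Mercator, (apparent₁)/(apparent₂) = sec²φ₁ / sec²φ₂ when true areas are equal.
cos²φ₂ / cos²φ₁ = 10.62  ⇒  cos φ₁ = cos 24.6° / √10.62 = 0.9092/3.259 = 0.2790.
φ₁ = arccos(0.2790) ≈ 73.8°.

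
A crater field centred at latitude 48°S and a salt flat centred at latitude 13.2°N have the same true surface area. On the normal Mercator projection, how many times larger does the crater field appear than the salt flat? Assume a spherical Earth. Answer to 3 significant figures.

On Mercator, area is exaggerated by sec²φ = 1/cos²φ.
At 48°: sec²(48°) = 1/0.6691² = 2.233.
At 13.2°: sec²(13.2°) = 1/0.9736² = 1.055.
Ratio = 2.233/1.055 = cos²(13.2°)/cos²(48°) ≈ 2.12.

2.12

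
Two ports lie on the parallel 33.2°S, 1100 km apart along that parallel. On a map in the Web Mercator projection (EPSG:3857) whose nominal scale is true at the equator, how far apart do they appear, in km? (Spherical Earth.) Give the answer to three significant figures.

For Mercator, h = k = sec φ (a conformal cylindrical projection has a single point scale, 1/cos φ).
Along the parallel, k = sec 33.2° = 1/0.8368 = 1.195.
Map distance = 1100 × 1.195 ≈ 1310 km.

1310 km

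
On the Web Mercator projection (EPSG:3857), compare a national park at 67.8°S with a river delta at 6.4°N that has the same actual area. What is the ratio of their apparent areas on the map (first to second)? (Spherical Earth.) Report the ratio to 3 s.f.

On Mercator, area is exaggerated by sec²φ = 1/cos²φ.
At 67.8°: sec²(67.8°) = 1/0.3778² = 7.005.
At 6.4°: sec²(6.4°) = 1/0.9938² = 1.013.
Ratio = 7.005/1.013 = cos²(6.4°)/cos²(67.8°) ≈ 6.92.

6.92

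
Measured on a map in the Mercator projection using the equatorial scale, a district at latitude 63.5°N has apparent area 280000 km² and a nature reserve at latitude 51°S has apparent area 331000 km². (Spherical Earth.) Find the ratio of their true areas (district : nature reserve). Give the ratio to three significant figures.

0.425

Mercator's areal exaggeration is sec²φ; hence true area = (apparent area) · cos²φ.
True area of district: 280000 × cos²(63.5°) = 280000 × 0.1991 = 55750 km².
True area of nature reserve: 331000 × cos²(51°) = 331000 × 0.3960 = 131100 km².
Ratio = 55750 / 131100 ≈ 0.425.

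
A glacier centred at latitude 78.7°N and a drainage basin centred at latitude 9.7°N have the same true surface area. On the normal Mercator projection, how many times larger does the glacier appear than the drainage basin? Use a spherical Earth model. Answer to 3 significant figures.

25.3

On Mercator, area is exaggerated by sec²φ = 1/cos²φ.
At 78.7°: sec²(78.7°) = 1/0.1959² = 26.05.
At 9.7°: sec²(9.7°) = 1/0.9857² = 1.029.
Ratio = 26.05/1.029 = cos²(9.7°)/cos²(78.7°) ≈ 25.3.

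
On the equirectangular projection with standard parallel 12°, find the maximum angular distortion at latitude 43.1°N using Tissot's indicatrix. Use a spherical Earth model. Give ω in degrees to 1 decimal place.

The equidistant cylindrical projection with φ₀ = 12° has h = 1 (meridians true) and k = cos φ₀ / cos φ along parallels.
At 43.1°: h = 1.000, k = 1.340; principal scales a = 1.340, b = 1.000.
sin(ω/2) = (a − b)/(a + b) = 0.3396/2.340 = 0.1452, so ω = 2 arcsin(0.1452) ≈ 16.7°.

16.7°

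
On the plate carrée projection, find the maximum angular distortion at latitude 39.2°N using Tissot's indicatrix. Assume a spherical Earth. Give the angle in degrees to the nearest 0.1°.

For the equirectangular projection with φ₀ = 0 (plate carrée), h = 1 along meridians and k = sec φ along parallels.
At 39.2°: h = 1.000, k = 1.290; principal scales a = 1.290, b = 1.000.
sin(ω/2) = (a − b)/(a + b) = 0.2904/2.290 = 0.1268, so ω = 2 arcsin(0.1268) ≈ 14.6°.

14.6°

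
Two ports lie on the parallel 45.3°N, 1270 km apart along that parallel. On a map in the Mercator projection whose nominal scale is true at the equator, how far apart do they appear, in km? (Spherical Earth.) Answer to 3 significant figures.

1810 km

The Mercator projection is conformal; its linear scale factor is the same in every direction and equals sec φ = 1/cos φ.
Along the parallel, k = sec 45.3° = 1/0.7034 = 1.422.
Map distance = 1270 × 1.422 ≈ 1810 km.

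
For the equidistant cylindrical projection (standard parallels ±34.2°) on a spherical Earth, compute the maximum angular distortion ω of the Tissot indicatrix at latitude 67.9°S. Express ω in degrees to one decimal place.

In the equirectangular projection with standard parallel φ₀ = 34.2° (x = Rλ cos φ₀, y = Rφ), meridians are true-scale (h = 1) and the parallel scale is k = cos φ₀ / cos φ.
At 67.9°: h = 1.000, k = 2.198; principal scales a = 2.198, b = 1.000.
sin(ω/2) = (a − b)/(a + b) = 1.198/3.198 = 0.3747, so ω = 2 arcsin(0.3747) ≈ 44.0°.

44.0°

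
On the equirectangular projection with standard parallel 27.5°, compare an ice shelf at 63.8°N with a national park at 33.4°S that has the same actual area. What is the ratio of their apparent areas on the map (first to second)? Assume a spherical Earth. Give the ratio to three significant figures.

In the equirectangular projection with standard parallel φ₀ = 27.5° (x = Rλ cos φ₀, y = Rφ), meridians are true-scale (h = 1) and the parallel scale is k = cos φ₀ / cos φ.
Areal scale at 63.8°: h·k = 1.000 × 2.009 = 2.009.
Areal scale at 33.4°: h·k = 1.000 × 1.062 = 1.062.
Ratio = 2.009/1.062 ≈ 1.89.

1.89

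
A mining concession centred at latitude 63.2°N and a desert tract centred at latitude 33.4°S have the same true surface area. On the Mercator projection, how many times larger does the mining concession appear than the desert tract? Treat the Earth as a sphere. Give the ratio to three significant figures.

On Mercator, area is exaggerated by sec²φ = 1/cos²φ.
At 63.2°: sec²(63.2°) = 1/0.4509² = 4.919.
At 33.4°: sec²(33.4°) = 1/0.8348² = 1.435.
Ratio = 4.919/1.435 = cos²(33.4°)/cos²(63.2°) ≈ 3.43.

3.43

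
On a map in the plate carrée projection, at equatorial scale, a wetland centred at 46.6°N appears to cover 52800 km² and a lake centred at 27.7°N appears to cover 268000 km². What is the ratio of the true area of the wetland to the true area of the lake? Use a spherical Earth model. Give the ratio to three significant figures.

Plate carrée has h = 1 and k = sec φ, giving areal scale sec φ; true area = (apparent area) · cos φ.
True area of wetland: 52800 × cos(46.6°) = 52800 × 0.6871 = 36280 km².
True area of lake: 268000 × cos(27.7°) = 268000 × 0.8854 = 237300 km².
Ratio = 36280 / 237300 ≈ 0.153.

0.153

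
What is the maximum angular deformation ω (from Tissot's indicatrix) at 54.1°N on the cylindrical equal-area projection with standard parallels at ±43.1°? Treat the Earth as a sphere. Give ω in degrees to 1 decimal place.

24.9°

For cylindrical equal-area with standard parallel φ₀, h = cos φ / cos φ₀ and k = cos φ₀ / cos φ, so h·k = 1.
At 54.1°: h = 0.8031, k = 1.245; principal scales a = 1.245, b = 0.8031.
sin(ω/2) = (a − b)/(a + b) = 0.4421/2.048 = 0.2159, so ω = 2 arcsin(0.2159) ≈ 24.9°.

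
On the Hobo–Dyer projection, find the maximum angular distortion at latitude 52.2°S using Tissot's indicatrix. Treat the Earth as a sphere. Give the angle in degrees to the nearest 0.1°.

Hobo–Dyer is a cylindrical equal-area projection with standard parallels at ±37.5°. Cylindrical equal-area (φ₀ = 37.5°): h = cos φ / cos 37.5° along meridians, k = cos 37.5° / cos φ along parallels; h·k = 1.
At 52.2°: h = 0.7726, k = 1.294; principal scales a = 1.294, b = 0.7726.
sin(ω/2) = (a − b)/(a + b) = 0.5219/2.067 = 0.2525, so ω = 2 arcsin(0.2525) ≈ 29.2°.

29.2°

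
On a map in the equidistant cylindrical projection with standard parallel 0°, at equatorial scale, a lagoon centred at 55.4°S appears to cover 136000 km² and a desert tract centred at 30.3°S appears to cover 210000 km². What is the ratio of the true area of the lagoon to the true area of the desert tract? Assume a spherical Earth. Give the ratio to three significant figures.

0.426

Plate carrée has h = 1 and k = sec φ, giving areal scale sec φ; true area = (apparent area) · cos φ.
True area of lagoon: 136000 × cos(55.4°) = 136000 × 0.5678 = 77230 km².
True area of desert tract: 210000 × cos(30.3°) = 210000 × 0.8634 = 181300 km².
Ratio = 77230 / 181300 ≈ 0.426.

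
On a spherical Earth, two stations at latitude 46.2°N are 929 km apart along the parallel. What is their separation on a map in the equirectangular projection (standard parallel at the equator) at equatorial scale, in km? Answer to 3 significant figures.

1340 km

Plate carrée maps x = Rλ, y = Rφ. The meridian scale is h = 1 and the parallel scale is k = 1/cos φ = sec φ.
Along the parallel, k = sec 46.2° = 1/0.6921 = 1.445.
Map distance = 929 × 1.445 ≈ 1340 km.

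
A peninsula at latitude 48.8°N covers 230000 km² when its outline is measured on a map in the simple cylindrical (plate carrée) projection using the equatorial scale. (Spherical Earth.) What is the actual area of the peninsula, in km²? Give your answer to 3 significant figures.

151000 km²

Plate carrée maps x = Rλ, y = Rφ. The meridian scale is h = 1 and the parallel scale is k = 1/cos φ = sec φ.
Areal scale = h·k = 1 × sec φ; at 48.8°, h = 1.000, k = 1.518, so h·k = 1.518.
True area = apparent / (areal scale) = 230000 / 1.518 ≈ 151000 km².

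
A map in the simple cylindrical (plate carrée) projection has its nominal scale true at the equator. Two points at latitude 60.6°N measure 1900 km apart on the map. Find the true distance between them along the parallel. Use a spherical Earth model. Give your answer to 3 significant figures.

933 km

Plate carrée maps x = Rλ, y = Rφ. The meridian scale is h = 1 and the parallel scale is k = 1/cos φ = sec φ.
Along the parallel at 60.6°, map distances are exaggerated by k = sec 60.6° = 2.037.
True distance = 1900 / 2.037 = 1900 × cos 60.6° ≈ 933 km.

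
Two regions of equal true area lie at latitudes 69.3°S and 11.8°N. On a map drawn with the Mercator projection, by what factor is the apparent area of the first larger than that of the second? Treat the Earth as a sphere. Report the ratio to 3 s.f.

On Mercator, area is exaggerated by sec²φ = 1/cos²φ.
At 69.3°: sec²(69.3°) = 1/0.3535² = 8.004.
At 11.8°: sec²(11.8°) = 1/0.9789² = 1.044.
Ratio = 8.004/1.044 = cos²(11.8°)/cos²(69.3°) ≈ 7.67.

7.67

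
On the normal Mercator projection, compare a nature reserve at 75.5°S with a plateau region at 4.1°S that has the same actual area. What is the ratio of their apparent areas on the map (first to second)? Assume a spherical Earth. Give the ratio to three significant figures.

Mercator areal scale is sec²φ.
At 75.5°: sec²(75.5°) = 1/0.2504² = 15.95.
At 4.1°: sec²(4.1°) = 1/0.9974² = 1.005.
Ratio = 15.95/1.005 = cos²(4.1°)/cos²(75.5°) ≈ 15.9.

15.9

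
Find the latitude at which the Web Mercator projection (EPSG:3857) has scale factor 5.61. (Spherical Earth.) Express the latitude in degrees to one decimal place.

79.7°

Mercator scale is k = sec φ = 1/cos φ.
1/cos φ = 5.61  ⇒  cos φ = 0.1783  ⇒  φ = arccos(0.1783) ≈ 79.7°.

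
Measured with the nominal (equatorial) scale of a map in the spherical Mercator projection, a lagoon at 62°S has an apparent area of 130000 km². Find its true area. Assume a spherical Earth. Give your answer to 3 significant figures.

For Mercator, h = k = sec φ (a conformal cylindrical projection has a single point scale, 1/cos φ).
Areal scale = k² = sec²φ = 1/cos²(62°) = 1/0.4695² = 4.537.
True area = apparent / (areal scale) = 130000 / 4.537 ≈ 28700 km².

28700 km²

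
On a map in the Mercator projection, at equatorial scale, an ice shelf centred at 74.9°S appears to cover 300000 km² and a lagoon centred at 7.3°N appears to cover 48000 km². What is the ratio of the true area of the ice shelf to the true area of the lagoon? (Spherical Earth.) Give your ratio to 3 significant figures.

On Mercator the areal scale is sec²φ, so true area = apparent × cos²φ.
True area of ice shelf: 300000 × cos²(74.9°) = 300000 × 0.06786 = 20360 km².
True area of lagoon: 48000 × cos²(7.3°) = 48000 × 0.9839 = 47230 km².
Ratio = 20360 / 47230 ≈ 0.431.

0.431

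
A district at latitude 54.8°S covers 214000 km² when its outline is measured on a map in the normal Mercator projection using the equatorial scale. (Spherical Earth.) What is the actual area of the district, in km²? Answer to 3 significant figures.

71100 km²

For Mercator, h = k = sec φ (a conformal cylindrical projection has a single point scale, 1/cos φ).
Areal scale = k² = sec²φ = 1/cos²(54.8°) = 1/0.5764² = 3.010.
True area = apparent / (areal scale) = 214000 / 3.010 ≈ 71100 km².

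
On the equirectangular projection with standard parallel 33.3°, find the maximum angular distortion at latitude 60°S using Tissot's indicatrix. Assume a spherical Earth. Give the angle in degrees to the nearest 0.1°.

In the equirectangular projection with standard parallel φ₀ = 33.3° (x = Rλ cos φ₀, y = Rφ), meridians are true-scale (h = 1) and the parallel scale is k = cos φ₀ / cos φ.
At 60°: h = 1.000, k = 1.672; principal scales a = 1.672, b = 1.000.
sin(ω/2) = (a − b)/(a + b) = 0.6716/2.672 = 0.2514, so ω = 2 arcsin(0.2514) ≈ 29.1°.

29.1°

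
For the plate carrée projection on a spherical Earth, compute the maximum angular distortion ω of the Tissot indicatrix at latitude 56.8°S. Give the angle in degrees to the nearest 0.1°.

In the plate carrée (x = Rλ, y = Rφ), meridians are true-scale (h = 1) and parallels are stretched by k = sec φ.
At 56.8°: h = 1.000, k = 1.826; principal scales a = 1.826, b = 1.000.
sin(ω/2) = (a − b)/(a + b) = 0.8263/2.826 = 0.2924, so ω = 2 arcsin(0.2924) ≈ 34.0°.

34.0°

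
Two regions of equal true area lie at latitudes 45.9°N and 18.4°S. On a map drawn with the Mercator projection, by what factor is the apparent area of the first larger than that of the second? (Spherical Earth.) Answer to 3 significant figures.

On Mercator, area is exaggerated by sec²φ = 1/cos²φ.
At 45.9°: sec²(45.9°) = 1/0.6959² = 2.065.
At 18.4°: sec²(18.4°) = 1/0.9489² = 1.111.
Ratio = 2.065/1.111 = cos²(18.4°)/cos²(45.9°) ≈ 1.86.

1.86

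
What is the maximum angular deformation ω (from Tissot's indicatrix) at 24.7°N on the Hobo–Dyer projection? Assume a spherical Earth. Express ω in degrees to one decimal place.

Hobo–Dyer is a cylindrical equal-area projection with standard parallels at ±37.5°. For cylindrical equal-area with standard parallel φ₀, h = cos φ / cos φ₀ and k = cos φ₀ / cos φ, so h·k = 1.
At 24.7°: h = 1.145, k = 0.8732; principal scales a = 1.145, b = 0.8732.
sin(ω/2) = (a − b)/(a + b) = 0.2719/2.018 = 0.1347, so ω = 2 arcsin(0.1347) ≈ 15.5°.

15.5°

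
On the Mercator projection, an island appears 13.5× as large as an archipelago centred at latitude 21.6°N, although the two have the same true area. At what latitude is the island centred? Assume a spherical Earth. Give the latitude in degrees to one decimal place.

75.3°

On Mercator, (apparent₁)/(apparent₂) = sec²φ₁ / sec²φ₂ when true areas are equal.
cos²φ₂ / cos²φ₁ = 13.5  ⇒  cos φ₁ = cos 21.6° / √13.5 = 0.9298/3.674 = 0.2531.
φ₁ = arccos(0.2531) ≈ 75.3°.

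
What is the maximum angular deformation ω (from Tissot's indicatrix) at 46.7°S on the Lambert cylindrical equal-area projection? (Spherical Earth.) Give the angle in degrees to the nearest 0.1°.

42.2°

The Lambert cylindrical equal-area projection is the cylindrical equal-area projection with its standard parallel at the equator (φ₀ = 0). Cylindrical equal-area (φ₀ = 0°): h = cos φ / cos 0° along meridians, k = cos 0° / cos φ along parallels; h·k = 1.
At 46.7°: h = 0.6858, k = 1.458; principal scales a = 1.458, b = 0.6858.
sin(ω/2) = (a − b)/(a + b) = 0.7723/2.144 = 0.3602, so ω = 2 arcsin(0.3602) ≈ 42.2°.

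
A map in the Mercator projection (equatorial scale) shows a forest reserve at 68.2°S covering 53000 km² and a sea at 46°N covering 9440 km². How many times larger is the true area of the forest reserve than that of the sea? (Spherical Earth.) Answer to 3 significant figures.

1.60

On Mercator the areal scale is sec²φ, so true area = apparent × cos²φ.
True area of forest reserve: 53000 × cos²(68.2°) = 53000 × 0.1379 = 7309 km².
True area of sea: 9440 × cos²(46°) = 9440 × 0.4826 = 4555 km².
Ratio = 7309 / 4555 ≈ 1.60.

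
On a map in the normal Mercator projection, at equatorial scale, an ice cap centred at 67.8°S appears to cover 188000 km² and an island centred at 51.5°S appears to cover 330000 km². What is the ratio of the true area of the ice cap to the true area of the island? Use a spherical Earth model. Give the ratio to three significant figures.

Mercator's areal exaggeration is sec²φ; hence true area = (apparent area) · cos²φ.
True area of ice cap: 188000 × cos²(67.8°) = 188000 × 0.1428 = 26840 km².
True area of island: 330000 × cos²(51.5°) = 330000 × 0.3875 = 127900 km².
Ratio = 26840 / 127900 ≈ 0.210.

0.210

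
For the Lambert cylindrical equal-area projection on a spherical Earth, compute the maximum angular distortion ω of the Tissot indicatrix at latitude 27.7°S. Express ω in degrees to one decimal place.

13.9°

The Lambert cylindrical equal-area projection is the cylindrical equal-area projection with its standard parallel at the equator (φ₀ = 0). For cylindrical equal-area with standard parallel φ₀, h = cos φ / cos φ₀ and k = cos φ₀ / cos φ, so h·k = 1.
At 27.7°: h = 0.8854, k = 1.129; principal scales a = 1.129, b = 0.8854.
sin(ω/2) = (a − b)/(a + b) = 0.2440/2.015 = 0.1211, so ω = 2 arcsin(0.1211) ≈ 13.9°.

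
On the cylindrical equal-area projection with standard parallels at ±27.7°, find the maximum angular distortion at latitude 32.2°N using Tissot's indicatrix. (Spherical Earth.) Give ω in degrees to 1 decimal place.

5.2°

Cylindrical equal-area (φ₀ = 27.7°): h = cos φ / cos 27.7° along meridians, k = cos 27.7° / cos φ along parallels; h·k = 1.
At 32.2°: h = 0.9557, k = 1.046; principal scales a = 1.046, b = 0.9557.
sin(ω/2) = (a − b)/(a + b) = 0.09060/2.002 = 0.04525, so ω = 2 arcsin(0.04525) ≈ 5.2°.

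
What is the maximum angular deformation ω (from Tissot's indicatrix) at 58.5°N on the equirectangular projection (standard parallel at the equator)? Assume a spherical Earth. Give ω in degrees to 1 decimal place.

36.6°

Plate carrée maps x = Rλ, y = Rφ. The meridian scale is h = 1 and the parallel scale is k = 1/cos φ = sec φ.
At 58.5°: h = 1.000, k = 1.914; principal scales a = 1.914, b = 1.000.
sin(ω/2) = (a − b)/(a + b) = 0.9139/2.914 = 0.3136, so ω = 2 arcsin(0.3136) ≈ 36.6°.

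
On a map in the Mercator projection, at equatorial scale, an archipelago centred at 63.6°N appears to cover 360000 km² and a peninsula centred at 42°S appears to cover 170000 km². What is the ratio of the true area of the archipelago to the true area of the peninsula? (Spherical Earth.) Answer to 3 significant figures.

Mercator's areal exaggeration is sec²φ; hence true area = (apparent area) · cos²φ.
True area of archipelago: 360000 × cos²(63.6°) = 360000 × 0.1977 = 71170 km².
True area of peninsula: 170000 × cos²(42°) = 170000 × 0.5523 = 93880 km².
Ratio = 71170 / 93880 ≈ 0.758.

0.758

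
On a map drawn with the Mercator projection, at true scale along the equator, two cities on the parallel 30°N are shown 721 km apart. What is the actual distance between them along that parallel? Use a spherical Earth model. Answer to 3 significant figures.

Mercator is conformal, so the point scale is isotropic: h = k = sec φ = 1/cos φ.
Along the parallel at 30°, map distances are exaggerated by k = sec 30° = 1.155.
True distance = 721 / 1.155 = 721 × cos 30° ≈ 624 km.

624 km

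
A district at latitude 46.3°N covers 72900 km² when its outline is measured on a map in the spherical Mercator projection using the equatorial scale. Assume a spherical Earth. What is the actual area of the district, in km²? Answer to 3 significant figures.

34800 km²

The Mercator projection is conformal; its linear scale factor is the same in every direction and equals sec φ = 1/cos φ.
Areal scale = k² = sec²φ = 1/cos²(46.3°) = 1/0.6909² = 2.095.
True area = apparent / (areal scale) = 72900 / 2.095 ≈ 34800 km².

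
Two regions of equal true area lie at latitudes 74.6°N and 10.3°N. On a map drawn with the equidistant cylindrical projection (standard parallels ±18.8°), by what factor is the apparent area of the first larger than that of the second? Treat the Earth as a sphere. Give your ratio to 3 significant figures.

3.70

In the equirectangular projection with standard parallel φ₀ = 18.8° (x = Rλ cos φ₀, y = Rφ), meridians are true-scale (h = 1) and the parallel scale is k = cos φ₀ / cos φ.
Areal scale at 74.6°: h·k = 1.000 × 3.565 = 3.565.
Areal scale at 10.3°: h·k = 1.000 × 0.9622 = 0.9622.
Ratio = 3.565/0.9622 ≈ 3.70.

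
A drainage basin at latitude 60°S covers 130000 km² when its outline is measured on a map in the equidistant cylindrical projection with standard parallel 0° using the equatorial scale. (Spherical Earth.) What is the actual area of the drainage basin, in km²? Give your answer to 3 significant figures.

Plate carrée maps x = Rλ, y = Rφ. The meridian scale is h = 1 and the parallel scale is k = 1/cos φ = sec φ.
Areal scale = h·k = 1 × sec φ; at 60°, h = 1.000, k = 2.000, so h·k = 2.000.
True area = apparent / (areal scale) = 130000 / 2.000 ≈ 65000 km².

65000 km²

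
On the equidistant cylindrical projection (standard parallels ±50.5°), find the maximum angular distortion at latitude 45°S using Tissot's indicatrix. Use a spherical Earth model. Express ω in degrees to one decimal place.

The equidistant cylindrical projection with φ₀ = 50.5° has h = 1 (meridians true) and k = cos φ₀ / cos φ along parallels.
At 45°: h = 1.000, k = 0.8996; principal scales a = 1.000, b = 0.8996.
sin(ω/2) = (a − b)/(a + b) = 0.1004/1.900 = 0.05288, so ω = 2 arcsin(0.05288) ≈ 6.1°.

6.1°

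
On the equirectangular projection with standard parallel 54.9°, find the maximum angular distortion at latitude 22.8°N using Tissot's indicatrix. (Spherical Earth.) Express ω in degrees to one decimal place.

26.8°

In the equirectangular projection with standard parallel φ₀ = 54.9° (x = Rλ cos φ₀, y = Rφ), meridians are true-scale (h = 1) and the parallel scale is k = cos φ₀ / cos φ.
At 22.8°: h = 1.000, k = 0.6237; principal scales a = 1.000, b = 0.6237.
sin(ω/2) = (a − b)/(a + b) = 0.3763/1.624 = 0.2317, so ω = 2 arcsin(0.2317) ≈ 26.8°.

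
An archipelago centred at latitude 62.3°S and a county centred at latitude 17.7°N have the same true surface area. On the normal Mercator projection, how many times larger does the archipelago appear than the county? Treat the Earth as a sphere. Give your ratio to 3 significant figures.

Mercator is conformal with k = sec φ, so areal scale = k² = sec²φ.
At 62.3°: sec²(62.3°) = 1/0.4648² = 4.628.
At 17.7°: sec²(17.7°) = 1/0.9527² = 1.102.
Ratio = 4.628/1.102 = cos²(17.7°)/cos²(62.3°) ≈ 4.20.

4.20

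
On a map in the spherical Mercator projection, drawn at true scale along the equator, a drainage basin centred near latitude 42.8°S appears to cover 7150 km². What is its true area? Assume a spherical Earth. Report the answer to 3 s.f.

3850 km²

For Mercator, h = k = sec φ (a conformal cylindrical projection has a single point scale, 1/cos φ).
Areal scale = k² = sec²φ = 1/cos²(42.8°) = 1/0.7337² = 1.857.
True area = apparent / (areal scale) = 7150 / 1.857 ≈ 3850 km².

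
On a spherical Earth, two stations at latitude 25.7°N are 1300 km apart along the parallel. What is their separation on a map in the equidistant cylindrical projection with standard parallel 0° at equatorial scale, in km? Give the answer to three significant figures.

For the equirectangular projection with φ₀ = 0 (plate carrée), h = 1 along meridians and k = sec φ along parallels.
Along the parallel, k = sec 25.7° = 1/0.9011 = 1.110.
Map distance = 1300 × 1.110 ≈ 1440 km.

1440 km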